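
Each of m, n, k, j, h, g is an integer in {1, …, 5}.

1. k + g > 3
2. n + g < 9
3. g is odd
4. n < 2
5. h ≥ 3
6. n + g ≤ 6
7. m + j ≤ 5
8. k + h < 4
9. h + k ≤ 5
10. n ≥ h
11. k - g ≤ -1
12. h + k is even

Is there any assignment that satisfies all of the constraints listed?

From constraints 5 and 10: n ≥ h and h ≥ 3, so n ≥ 3. From constraint 4: n ≤ 1. But 1 < 3, so no value of n works.

Unsatisfiable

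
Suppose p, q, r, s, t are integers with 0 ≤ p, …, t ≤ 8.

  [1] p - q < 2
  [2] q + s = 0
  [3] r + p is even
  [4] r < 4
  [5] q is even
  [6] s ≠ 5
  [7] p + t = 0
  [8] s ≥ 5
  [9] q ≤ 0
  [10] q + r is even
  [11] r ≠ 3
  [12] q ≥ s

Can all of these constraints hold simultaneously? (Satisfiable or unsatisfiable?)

Unsatisfiable

From constraint 8: s ≥ 5. From constraints 9 and 12: s ≤ q and q ≤ 0, so s ≤ 0. But 0 < 5, so no value of s works.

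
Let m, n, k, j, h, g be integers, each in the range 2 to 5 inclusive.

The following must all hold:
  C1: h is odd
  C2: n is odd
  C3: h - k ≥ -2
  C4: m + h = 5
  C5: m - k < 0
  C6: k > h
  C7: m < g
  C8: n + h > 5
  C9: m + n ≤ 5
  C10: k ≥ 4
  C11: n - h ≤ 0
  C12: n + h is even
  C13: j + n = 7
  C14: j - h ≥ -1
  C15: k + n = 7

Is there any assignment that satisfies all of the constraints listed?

Satisfiable

Try m = 2, n = 3, k = 4, j = 4, h = 3, g = 5.
Check constraint 3: h - k = -1; constraint 4: m + h = 5; constraint 5: m - k = -2. The remaining constraints are straightforward to verify.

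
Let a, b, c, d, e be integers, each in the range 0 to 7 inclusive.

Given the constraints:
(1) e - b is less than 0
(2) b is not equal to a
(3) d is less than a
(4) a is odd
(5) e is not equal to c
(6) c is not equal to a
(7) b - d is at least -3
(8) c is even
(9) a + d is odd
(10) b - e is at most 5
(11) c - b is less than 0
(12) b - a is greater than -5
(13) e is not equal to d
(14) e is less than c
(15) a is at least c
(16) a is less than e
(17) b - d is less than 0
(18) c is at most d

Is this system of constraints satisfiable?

Unsatisfiable

Constraints 3, 11, 14, 16, and 17 give c < b, b < d, d < a, a < e, e < c. Chaining: c < b < d < a < e < c, which forces c < c — impossible.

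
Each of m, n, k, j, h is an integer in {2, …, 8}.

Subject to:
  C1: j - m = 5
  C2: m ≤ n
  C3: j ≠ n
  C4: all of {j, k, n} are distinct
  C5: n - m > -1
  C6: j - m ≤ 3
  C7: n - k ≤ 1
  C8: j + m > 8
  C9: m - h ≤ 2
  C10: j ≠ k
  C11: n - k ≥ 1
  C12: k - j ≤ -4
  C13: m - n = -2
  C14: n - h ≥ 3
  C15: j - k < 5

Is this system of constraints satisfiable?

Constraints 6, 7, 9, 12, and 14 give n − h ≥ 3, h − m ≥ -2, m − j ≥ -3, j − k ≥ 4, k − n ≥ -1.
Adding all 5 inequalities: the left sides telescope to 0, and the right sides sum to 3 + (-2) + (-3) + 4 + (-1) = 1. So 0 ≥ 1, which is false.

Unsatisfiable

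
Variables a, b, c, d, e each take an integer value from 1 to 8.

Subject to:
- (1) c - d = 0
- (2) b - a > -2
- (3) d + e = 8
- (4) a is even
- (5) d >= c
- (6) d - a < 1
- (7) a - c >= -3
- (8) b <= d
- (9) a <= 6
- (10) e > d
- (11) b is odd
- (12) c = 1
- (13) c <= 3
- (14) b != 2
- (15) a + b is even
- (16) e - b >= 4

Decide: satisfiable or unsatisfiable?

Constraint 4 makes a even and constraint 11 makes b odd, so a + b must be odd. Constraint 15 says a + b is even — contradiction.

Unsatisfiable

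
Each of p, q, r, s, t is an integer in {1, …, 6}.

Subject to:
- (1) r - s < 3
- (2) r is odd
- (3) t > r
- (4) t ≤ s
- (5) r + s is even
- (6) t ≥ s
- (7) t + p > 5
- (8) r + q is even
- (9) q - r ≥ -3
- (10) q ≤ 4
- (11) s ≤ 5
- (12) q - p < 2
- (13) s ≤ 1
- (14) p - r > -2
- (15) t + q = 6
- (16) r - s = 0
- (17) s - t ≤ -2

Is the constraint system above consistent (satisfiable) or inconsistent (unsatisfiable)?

Unsatisfiable

From constraints 4 and 13: t ≤ s ≤ 1. From constraint 10: q ≤ 4. Hence t + q ≤ 5. But constraint 15 requires t + q = 6, and 6 > 5. Contradiction.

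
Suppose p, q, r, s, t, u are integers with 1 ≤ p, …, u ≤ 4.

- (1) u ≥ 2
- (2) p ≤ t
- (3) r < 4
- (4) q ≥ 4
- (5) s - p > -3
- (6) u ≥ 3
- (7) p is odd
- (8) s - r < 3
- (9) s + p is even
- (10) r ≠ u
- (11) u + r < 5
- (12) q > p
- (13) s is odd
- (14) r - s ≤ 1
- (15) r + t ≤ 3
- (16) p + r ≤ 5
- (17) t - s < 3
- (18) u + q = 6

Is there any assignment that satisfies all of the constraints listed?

From constraint 6: u ≥ 3. From constraint 4: q ≥ 4. Hence u + q ≥ 7. But constraint 18 requires u + q = 6, and 6 < 7. Contradiction.

Unsatisfiable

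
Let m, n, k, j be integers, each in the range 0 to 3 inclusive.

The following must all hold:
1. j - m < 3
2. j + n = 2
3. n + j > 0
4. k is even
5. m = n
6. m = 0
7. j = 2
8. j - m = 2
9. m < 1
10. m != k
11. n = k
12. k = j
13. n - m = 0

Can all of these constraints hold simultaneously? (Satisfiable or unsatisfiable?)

Constraint 6 fixes m = 0 and constraint 7 fixes j = 2. Constraints 5, 11, and 12 give m = n = k = j, so m = j. But 0 ≠ 2 — contradiction.

Unsatisfiable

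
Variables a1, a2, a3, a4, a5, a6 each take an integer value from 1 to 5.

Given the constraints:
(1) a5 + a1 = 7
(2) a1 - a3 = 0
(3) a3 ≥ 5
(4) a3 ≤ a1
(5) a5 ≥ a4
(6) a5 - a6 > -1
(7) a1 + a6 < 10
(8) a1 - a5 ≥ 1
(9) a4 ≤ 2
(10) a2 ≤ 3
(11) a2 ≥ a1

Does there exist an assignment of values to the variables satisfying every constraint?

From constraints 3 and 4: a1 ≥ a3 and a3 ≥ 5, so a1 ≥ 5. From constraints 10 and 11: a1 ≤ a2 and a2 ≤ 3, so a1 ≤ 3. But 3 < 5, so no value of a1 works.

Unsatisfiable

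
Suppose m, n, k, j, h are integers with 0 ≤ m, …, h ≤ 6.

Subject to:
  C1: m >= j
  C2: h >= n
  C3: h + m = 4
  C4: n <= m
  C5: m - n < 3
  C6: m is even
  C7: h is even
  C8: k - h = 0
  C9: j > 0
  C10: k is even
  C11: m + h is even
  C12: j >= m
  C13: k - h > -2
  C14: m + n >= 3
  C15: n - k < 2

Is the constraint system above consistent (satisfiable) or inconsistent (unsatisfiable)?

Satisfiable

Take m = 2, n = 2, k = 2, j = 2, h = 2. Then constraint 3: h + m = 4; constraint 5: m - n = 0; constraint 8: k - h = 0, and every other listed constraint is also met.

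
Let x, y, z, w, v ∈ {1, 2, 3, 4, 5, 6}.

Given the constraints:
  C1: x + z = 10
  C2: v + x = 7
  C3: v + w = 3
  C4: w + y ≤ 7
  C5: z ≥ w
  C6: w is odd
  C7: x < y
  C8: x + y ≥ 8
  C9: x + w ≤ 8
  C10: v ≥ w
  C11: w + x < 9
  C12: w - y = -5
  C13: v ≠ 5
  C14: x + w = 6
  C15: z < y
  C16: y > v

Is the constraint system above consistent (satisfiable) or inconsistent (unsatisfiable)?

Satisfiable

The assignment x = 5, y = 6, z = 5, w = 1, v = 2 works:
  constraint 1 holds since x + z = 10.
  constraint 2 holds since v + x = 7.
  constraint 3 holds since v + w = 3.
The rest check out directly.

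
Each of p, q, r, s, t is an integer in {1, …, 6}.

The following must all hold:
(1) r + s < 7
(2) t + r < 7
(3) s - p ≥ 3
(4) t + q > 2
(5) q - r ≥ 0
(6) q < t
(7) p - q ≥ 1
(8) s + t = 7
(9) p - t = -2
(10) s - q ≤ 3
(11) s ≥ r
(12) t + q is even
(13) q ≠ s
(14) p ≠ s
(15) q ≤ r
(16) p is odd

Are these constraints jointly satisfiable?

Constraints 3, 7, and 10 give p − q ≥ 1, q − s ≥ -3, s − p ≥ 3.
Adding all 3 inequalities: the left sides telescope to 0, and the right sides sum to 1 + (-3) + 3 = 1. So 0 ≥ 1, which is false.

Unsatisfiable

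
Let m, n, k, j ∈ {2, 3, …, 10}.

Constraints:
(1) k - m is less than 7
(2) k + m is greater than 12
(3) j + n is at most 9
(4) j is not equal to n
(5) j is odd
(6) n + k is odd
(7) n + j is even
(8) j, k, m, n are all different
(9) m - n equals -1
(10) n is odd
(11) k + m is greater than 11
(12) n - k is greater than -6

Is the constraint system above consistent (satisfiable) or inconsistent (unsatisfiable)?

Take m = 4, n = 5, k = 10, j = 3. Then constraint 1: k - m = 6; constraint 2: k + m = 14, and every other listed constraint is also met.

Satisfiable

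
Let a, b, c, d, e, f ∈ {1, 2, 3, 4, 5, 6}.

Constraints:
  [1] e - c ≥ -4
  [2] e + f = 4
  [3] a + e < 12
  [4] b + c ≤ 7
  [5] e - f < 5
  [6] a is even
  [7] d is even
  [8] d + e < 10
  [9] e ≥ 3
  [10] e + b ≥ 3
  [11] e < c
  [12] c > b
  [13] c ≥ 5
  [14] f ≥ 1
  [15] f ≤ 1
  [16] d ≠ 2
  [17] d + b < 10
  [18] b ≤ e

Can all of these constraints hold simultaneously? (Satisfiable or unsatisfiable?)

Satisfiable

Setting (a, b, c, d, e, f) = (6, 1, 5, 6, 3, 1) satisfies everything: constraint 1: e - c = -2; constraint 2: e + f = 4, and the others follow.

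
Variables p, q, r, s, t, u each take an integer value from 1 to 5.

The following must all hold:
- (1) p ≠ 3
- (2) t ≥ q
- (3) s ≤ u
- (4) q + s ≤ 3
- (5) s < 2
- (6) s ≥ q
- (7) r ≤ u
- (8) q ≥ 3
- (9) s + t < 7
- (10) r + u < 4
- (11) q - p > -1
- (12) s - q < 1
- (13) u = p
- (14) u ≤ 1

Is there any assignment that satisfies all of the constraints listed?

From constraints 6 and 8: s ≥ q and q ≥ 3, so s ≥ 3. From constraints 3 and 14: s ≤ u and u ≤ 1, so s ≤ 1. But 1 < 3, so no value of s works.

Unsatisfiable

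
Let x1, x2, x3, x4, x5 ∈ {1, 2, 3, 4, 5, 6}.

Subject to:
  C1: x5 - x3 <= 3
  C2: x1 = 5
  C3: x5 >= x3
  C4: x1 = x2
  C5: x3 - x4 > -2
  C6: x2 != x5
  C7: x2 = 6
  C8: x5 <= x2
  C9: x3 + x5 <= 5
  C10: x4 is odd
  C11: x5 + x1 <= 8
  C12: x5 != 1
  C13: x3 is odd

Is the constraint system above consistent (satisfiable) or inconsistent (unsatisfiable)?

Unsatisfiable

Constraint 2 fixes x1 = 5 and constraint 7 fixes x2 = 6, but constraint 4 requires x1 = x2. Since 5 ≠ 6, contradiction.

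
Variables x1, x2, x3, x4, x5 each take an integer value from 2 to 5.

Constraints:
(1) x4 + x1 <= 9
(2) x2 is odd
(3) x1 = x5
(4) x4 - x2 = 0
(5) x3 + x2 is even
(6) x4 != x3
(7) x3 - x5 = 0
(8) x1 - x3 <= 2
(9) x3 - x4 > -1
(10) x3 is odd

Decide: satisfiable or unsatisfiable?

Satisfiable

Take x1 = 5, x2 = 3, x3 = 5, x4 = 3, x5 = 5. Then constraint 1: x4 + x1 = 8; constraint 4: x4 - x2 = 0, and every other listed constraint is also met.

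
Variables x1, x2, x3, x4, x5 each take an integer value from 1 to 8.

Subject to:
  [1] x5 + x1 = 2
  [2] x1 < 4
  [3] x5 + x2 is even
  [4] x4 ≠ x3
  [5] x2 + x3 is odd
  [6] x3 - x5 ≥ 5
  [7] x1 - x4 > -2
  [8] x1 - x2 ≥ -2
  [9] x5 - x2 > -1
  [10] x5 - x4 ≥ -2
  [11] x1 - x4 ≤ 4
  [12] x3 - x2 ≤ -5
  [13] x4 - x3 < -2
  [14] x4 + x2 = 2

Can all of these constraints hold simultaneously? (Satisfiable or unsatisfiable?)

Constraints 6, 8, 10, 11, and 12 give x3 − x5 ≥ 5, x5 − x4 ≥ -2, x4 − x1 ≥ -4, x1 − x2 ≥ -2, x2 − x3 ≥ 5.
Adding all 5 inequalities: the left sides telescope to 0, and the right sides sum to 5 + (-2) + (-4) + (-2) + 5 = 2. So 0 ≥ 2, which is false.

Unsatisfiable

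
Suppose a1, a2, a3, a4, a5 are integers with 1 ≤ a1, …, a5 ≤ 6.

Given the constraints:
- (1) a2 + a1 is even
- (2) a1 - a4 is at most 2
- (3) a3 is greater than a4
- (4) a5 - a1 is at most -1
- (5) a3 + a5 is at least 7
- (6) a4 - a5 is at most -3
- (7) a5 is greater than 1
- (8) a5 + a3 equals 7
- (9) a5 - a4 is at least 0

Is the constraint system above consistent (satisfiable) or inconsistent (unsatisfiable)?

Unsatisfiable

Constraints 2, 4, and 6 give a4 − a1 ≥ -2, a1 − a5 ≥ 1, a5 − a4 ≥ 3.
Adding all 3 inequalities: the left sides telescope to 0, and the right sides sum to (-2) + 1 + 3 = 2. So 0 ≥ 2, which is false.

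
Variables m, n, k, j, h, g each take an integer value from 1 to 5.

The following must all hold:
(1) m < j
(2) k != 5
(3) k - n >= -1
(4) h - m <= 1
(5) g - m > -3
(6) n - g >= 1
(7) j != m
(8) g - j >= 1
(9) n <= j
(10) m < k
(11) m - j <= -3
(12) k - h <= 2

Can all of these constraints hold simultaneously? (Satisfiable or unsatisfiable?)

Constraints 3, 4, 6, 8, 11, and 12 give j − m ≥ 3, m − h ≥ -1, h − k ≥ -2, k − n ≥ -1, n − g ≥ 1, g − j ≥ 1.
Adding all 6 inequalities: the left sides telescope to 0, and the right sides sum to 3 + (-1) + (-2) + (-1) + 1 + 1 = 1. So 0 ≥ 1, which is false.

Unsatisfiable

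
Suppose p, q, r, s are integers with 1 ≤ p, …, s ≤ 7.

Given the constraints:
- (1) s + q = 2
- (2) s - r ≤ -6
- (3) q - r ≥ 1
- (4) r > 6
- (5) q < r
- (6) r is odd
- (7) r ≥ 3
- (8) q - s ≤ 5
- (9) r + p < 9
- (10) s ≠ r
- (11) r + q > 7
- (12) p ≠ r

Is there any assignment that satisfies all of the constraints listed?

Constraints 2, 3, and 8 give s − q ≥ -5, q − r ≥ 1, r − s ≥ 6.
Adding all 3 inequalities: the left sides telescope to 0, and the right sides sum to (-5) + 1 + 6 = 2. So 0 ≥ 2, which is false.

Unsatisfiable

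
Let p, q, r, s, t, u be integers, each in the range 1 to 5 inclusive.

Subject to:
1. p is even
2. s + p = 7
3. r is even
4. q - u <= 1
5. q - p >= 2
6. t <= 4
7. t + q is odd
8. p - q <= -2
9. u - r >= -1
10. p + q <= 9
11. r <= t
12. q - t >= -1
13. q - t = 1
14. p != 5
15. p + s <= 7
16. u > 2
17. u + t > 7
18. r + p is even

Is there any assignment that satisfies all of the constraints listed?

Satisfiable

Setting (p, q, r, s, t, u) = (2, 5, 4, 5, 4, 5) satisfies everything: constraint 2: s + p = 7; constraint 4: q - u = 0; constraint 5: q - p = 3, and the others follow.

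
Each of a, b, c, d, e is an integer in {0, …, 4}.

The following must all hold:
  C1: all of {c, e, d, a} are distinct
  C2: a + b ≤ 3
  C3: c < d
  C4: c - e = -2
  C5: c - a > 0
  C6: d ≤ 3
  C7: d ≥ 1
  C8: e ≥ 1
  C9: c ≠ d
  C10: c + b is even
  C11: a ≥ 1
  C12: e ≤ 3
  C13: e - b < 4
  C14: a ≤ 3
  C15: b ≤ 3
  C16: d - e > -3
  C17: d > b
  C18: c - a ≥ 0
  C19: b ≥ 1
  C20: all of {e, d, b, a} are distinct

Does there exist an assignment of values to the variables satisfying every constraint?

Constraints 6, 7, 8, 11, 12, 14, 15, and 19 confine each of e, d, b, a to the 3 values {1, …, 3}.
Constraint 20 requires all 4 of them to be distinct, but only 3 values are available — impossible by the pigeonhole principle.

Unsatisfiable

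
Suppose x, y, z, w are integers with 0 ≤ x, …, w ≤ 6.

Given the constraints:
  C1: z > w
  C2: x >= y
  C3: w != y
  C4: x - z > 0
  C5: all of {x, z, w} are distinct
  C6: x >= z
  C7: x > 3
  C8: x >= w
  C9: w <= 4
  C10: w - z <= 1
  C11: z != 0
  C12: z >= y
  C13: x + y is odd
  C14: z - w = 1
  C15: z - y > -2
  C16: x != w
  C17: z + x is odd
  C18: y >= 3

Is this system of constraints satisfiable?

Setting (x, y, z, w) = (5, 4, 4, 3) satisfies everything: constraint 4: x - z = 1; constraint 10: w - z = -1; constraint 14: z - w = 1, and the others follow.

Satisfiable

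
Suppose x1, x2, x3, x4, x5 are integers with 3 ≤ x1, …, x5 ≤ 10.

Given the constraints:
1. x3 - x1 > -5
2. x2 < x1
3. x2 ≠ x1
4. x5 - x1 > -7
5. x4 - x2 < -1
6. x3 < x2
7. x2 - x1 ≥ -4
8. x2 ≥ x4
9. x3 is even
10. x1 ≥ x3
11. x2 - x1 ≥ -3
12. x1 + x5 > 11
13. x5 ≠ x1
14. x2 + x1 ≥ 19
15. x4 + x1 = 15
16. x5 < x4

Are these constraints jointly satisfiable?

Satisfiable

One satisfying assignment is x1 = 10, x2 = 9, x3 = 8, x4 = 5, x5 = 4.
For the less obvious constraints — constraint 1: x3 - x1 = -2; constraint 4: x5 - x1 = -6 — and the others hold by inspection.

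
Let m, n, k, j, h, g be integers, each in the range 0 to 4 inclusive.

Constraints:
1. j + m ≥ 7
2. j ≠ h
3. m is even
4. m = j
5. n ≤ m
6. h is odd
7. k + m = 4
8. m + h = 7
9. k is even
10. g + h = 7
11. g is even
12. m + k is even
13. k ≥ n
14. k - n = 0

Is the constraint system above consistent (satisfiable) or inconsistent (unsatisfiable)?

The assignment m = 4, n = 0, k = 0, j = 4, h = 3, g = 4 works:
  constraint 1 holds since j + m = 8.
  constraint 7 holds since k + m = 4.
The rest check out directly.

Satisfiable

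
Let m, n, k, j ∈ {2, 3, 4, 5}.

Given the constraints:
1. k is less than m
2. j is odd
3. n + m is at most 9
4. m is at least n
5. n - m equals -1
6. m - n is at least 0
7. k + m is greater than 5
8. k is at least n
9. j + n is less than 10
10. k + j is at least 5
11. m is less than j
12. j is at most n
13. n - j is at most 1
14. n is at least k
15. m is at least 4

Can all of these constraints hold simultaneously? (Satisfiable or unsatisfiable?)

Constraints 1, 8, 11, and 12 give m < j, j ≤ n, n ≤ k, k < m. Chaining: m < j ≤ n ≤ k < m, which forces m < m — impossible.

Unsatisfiable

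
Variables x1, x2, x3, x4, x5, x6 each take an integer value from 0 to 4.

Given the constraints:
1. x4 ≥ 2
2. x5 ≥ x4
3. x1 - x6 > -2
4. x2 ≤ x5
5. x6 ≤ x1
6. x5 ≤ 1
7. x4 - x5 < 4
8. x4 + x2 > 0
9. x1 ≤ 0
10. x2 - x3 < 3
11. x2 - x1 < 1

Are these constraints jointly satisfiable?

Unsatisfiable

From constraint 1: x4 ≥ 2. From constraints 2 and 6: x4 ≤ x5 and x5 ≤ 1, so x4 ≤ 1. But 1 < 2, so no value of x4 works.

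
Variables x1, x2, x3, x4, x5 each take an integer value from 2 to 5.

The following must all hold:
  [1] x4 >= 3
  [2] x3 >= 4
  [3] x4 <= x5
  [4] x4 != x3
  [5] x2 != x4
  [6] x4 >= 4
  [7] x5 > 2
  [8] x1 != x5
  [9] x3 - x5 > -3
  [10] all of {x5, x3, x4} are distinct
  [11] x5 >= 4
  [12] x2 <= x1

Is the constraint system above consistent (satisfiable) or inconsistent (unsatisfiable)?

Constraints 2, 6, and 11 confine each of x5, x3, x4 to the 2 values {4, 5} (the domain already gives each ≤ 5).
Constraint 10 requires all 3 of them to be distinct, but only 2 values are available — impossible by the pigeonhole principle.

Unsatisfiable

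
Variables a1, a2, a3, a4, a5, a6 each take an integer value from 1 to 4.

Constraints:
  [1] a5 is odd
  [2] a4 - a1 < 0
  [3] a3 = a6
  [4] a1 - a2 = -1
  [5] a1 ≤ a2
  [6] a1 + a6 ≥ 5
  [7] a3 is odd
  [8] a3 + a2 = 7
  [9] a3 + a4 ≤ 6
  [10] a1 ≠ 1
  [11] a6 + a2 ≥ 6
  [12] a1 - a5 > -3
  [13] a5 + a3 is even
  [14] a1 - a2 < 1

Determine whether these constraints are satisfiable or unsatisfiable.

Satisfiable

The assignment a1 = 3, a2 = 4, a3 = 3, a4 = 1, a5 = 3, a6 = 3 works:
  constraint 2 holds since a4 - a1 = -2.
  constraint 4 holds since a1 - a2 = -1.
  constraint 6 holds since a1 + a6 = 6.
The rest check out directly.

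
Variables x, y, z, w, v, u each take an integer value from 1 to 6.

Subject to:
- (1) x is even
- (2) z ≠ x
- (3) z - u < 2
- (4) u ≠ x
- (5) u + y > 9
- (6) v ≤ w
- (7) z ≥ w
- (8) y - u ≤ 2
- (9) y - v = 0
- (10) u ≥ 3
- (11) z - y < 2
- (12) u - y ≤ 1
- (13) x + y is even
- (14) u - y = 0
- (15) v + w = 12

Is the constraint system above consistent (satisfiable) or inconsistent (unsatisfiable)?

Try x = 2, y = 6, z = 6, w = 6, v = 6, u = 6.
Check constraint 3: z - u = 0; constraint 5: u + y = 12. The remaining constraints are straightforward to verify.

Satisfiable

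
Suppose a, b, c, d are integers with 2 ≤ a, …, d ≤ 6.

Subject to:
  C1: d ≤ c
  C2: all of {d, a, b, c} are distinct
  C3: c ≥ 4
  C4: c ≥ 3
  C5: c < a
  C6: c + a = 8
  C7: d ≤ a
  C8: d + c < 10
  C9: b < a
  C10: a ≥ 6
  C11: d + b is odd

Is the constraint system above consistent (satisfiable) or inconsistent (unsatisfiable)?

Unsatisfiable

From constraint 3: c ≥ 4. From constraint 10: a ≥ 6. Hence c + a ≥ 10. But constraint 6 requires c + a = 8, and 8 < 10. Contradiction.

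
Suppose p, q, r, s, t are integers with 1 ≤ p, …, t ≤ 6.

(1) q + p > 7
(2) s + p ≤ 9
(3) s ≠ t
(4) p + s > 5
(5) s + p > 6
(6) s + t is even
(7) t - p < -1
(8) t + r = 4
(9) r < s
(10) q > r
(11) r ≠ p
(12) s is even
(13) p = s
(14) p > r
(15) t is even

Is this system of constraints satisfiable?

Try p = 4, q = 4, r = 2, s = 4, t = 2.
Check constraint 1: q + p = 8; constraint 2: s + p = 8; constraint 4: p + s = 8. The remaining constraints are straightforward to verify.

Satisfiable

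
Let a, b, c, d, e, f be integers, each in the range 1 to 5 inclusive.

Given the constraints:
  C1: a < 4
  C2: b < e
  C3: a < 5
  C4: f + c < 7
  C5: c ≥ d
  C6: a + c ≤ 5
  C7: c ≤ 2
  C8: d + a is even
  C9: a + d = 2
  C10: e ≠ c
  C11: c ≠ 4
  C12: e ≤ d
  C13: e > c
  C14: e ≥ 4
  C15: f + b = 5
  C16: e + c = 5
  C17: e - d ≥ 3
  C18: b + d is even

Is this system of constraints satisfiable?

From constraints 12 and 14: d ≥ e and e ≥ 4, so d ≥ 4. From constraints 5 and 7: d ≤ c and c ≤ 2, so d ≤ 2. But 2 < 4, so no value of d works.

Unsatisfiable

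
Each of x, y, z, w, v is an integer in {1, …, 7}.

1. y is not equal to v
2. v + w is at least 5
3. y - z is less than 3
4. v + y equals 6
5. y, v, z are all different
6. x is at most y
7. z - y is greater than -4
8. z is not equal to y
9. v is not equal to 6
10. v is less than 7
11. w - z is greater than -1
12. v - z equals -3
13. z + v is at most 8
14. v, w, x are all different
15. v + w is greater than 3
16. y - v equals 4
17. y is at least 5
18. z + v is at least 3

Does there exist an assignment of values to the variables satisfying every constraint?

Satisfiable

Setting (x, y, z, w, v) = (4, 5, 4, 5, 1) satisfies everything: constraint 2: v + w = 6; constraint 3: y - z = 1, and the others follow.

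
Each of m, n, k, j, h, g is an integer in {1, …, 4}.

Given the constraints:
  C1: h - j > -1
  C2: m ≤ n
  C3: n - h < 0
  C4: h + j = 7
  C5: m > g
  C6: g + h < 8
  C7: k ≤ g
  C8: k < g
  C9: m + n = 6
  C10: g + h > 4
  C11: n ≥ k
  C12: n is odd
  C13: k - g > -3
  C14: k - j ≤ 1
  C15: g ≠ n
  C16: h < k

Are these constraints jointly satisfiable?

Unsatisfiable

Constraints 2, 3, 5, 8, and 16 give m ≤ n, n < h, h < k, k < g, g < m. Chaining: m ≤ n < h < k < g < m, which forces m < m — impossible.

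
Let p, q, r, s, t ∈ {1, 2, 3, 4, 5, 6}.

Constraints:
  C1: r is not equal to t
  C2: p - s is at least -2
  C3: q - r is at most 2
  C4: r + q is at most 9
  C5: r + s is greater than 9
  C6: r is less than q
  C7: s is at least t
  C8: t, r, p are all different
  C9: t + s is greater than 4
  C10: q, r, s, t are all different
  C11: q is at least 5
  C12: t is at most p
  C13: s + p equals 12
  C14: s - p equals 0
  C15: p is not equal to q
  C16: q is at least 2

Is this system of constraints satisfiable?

Satisfiable

Setting (p, q, r, s, t) = (6, 5, 4, 6, 1) satisfies everything: constraint 2: p - s = 0; constraint 3: q - r = 1; constraint 4: r + q = 9, and the others follow.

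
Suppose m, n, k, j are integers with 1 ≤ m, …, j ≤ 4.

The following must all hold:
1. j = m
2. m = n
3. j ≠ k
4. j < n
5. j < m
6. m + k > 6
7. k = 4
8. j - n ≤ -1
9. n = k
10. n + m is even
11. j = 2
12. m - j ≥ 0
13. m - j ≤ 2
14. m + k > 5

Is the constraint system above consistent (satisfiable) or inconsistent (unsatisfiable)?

Unsatisfiable

Constraint 11 fixes j = 2 and constraint 7 fixes k = 4. Constraints 1, 2, and 9 give j = m = n = k, so j = k. But 2 ≠ 4 — contradiction.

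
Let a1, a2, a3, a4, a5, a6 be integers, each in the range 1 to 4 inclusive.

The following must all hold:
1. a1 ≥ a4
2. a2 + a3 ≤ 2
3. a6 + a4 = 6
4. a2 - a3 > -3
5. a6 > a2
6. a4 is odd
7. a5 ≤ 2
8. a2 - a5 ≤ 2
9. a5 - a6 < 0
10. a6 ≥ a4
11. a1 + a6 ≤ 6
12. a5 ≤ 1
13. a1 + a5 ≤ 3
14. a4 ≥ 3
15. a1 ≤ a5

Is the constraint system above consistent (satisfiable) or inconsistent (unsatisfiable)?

From constraints 1 and 14: a1 ≥ a4 and a4 ≥ 3, so a1 ≥ 3. From constraints 12 and 15: a1 ≤ a5 and a5 ≤ 1, so a1 ≤ 1. But 1 < 3, so no value of a1 works.

Unsatisfiable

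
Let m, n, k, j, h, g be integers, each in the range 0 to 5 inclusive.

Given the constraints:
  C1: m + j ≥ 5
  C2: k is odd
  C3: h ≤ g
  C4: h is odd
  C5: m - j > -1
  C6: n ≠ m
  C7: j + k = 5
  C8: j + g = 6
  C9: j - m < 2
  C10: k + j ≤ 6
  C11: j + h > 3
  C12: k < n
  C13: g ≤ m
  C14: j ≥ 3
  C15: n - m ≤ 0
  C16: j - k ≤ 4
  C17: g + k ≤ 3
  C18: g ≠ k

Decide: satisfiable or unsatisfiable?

Satisfiable

Try m = 4, n = 2, k = 1, j = 4, h = 1, g = 2.
Check constraint 1: m + j = 8; constraint 5: m - j = 0; constraint 7: j + k = 5. The remaining constraints are straightforward to verify.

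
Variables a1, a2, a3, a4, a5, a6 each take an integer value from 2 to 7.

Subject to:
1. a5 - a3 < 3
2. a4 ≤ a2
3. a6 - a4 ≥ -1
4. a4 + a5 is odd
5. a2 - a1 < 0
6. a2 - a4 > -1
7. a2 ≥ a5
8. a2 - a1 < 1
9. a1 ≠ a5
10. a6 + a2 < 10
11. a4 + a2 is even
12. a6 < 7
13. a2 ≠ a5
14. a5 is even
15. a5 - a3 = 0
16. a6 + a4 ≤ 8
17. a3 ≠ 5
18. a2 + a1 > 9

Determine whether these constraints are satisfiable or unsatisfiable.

Satisfiable

The assignment a1 = 6, a2 = 5, a3 = 2, a4 = 3, a5 = 2, a6 = 3 works:
  constraint 1 holds since a5 - a3 = 0.
  constraint 3 holds since a6 - a4 = 0.
The rest check out directly.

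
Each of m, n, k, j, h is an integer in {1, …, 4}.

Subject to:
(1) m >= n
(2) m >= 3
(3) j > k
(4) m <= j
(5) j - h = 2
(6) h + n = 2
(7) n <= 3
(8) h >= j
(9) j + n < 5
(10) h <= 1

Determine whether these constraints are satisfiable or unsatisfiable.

Unsatisfiable

From constraints 2 and 4: j ≥ m and m ≥ 3, so j ≥ 3. From constraints 8 and 10: j ≤ h and h ≤ 1, so j ≤ 1. But 1 < 3, so no value of j works.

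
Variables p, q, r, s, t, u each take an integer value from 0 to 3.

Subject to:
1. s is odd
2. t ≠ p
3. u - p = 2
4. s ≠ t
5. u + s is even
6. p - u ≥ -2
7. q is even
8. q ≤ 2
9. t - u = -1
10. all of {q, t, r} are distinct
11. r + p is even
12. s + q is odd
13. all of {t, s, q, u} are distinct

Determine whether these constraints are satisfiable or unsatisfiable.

Satisfiable

Try p = 1, q = 0, r = 3, s = 1, t = 2, u = 3.
Check constraint 3: u - p = 2; constraint 6: p - u = -2. The remaining constraints are straightforward to verify.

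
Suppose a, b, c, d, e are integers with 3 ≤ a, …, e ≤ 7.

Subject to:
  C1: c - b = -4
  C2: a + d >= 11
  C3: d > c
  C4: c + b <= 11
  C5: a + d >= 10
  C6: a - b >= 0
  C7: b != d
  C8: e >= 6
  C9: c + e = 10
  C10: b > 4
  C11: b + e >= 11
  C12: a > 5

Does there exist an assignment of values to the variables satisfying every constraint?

Try a = 7, b = 7, c = 3, d = 4, e = 7.
Check constraint 1: c - b = -4; constraint 2: a + d = 11; constraint 4: c + b = 10. The remaining constraints are straightforward to verify.

Satisfiable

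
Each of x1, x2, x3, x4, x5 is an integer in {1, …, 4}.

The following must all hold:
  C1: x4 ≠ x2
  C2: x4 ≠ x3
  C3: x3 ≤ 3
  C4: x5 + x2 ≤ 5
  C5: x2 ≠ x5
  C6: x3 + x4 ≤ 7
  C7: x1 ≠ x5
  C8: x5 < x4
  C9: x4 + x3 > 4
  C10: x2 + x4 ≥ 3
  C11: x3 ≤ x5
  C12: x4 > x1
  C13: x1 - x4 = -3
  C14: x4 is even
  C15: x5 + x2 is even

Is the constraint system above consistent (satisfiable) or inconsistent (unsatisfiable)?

Setting (x1, x2, x3, x4, x5) = (1, 1, 2, 4, 3) satisfies everything: constraint 4: x5 + x2 = 4; constraint 6: x3 + x4 = 6; constraint 9: x4 + x3 = 6, and the others follow.

Satisfiable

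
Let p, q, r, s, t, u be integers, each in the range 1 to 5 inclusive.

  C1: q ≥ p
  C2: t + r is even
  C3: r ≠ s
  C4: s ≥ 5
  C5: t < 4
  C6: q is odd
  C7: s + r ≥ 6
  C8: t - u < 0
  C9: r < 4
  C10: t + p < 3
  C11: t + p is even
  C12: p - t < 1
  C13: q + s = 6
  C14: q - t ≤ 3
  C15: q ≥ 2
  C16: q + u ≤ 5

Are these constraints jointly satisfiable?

From constraint 15: q ≥ 2. From constraint 4: s ≥ 5. Hence q + s ≥ 7. But constraint 13 requires q + s = 6, and 6 < 7. Contradiction.

Unsatisfiable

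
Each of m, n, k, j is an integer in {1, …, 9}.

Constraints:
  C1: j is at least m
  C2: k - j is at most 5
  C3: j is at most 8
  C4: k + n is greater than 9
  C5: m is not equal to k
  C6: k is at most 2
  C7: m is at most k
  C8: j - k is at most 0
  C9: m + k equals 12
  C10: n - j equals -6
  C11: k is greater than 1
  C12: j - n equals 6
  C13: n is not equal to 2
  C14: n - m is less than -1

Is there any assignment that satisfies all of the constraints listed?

Unsatisfiable

From constraints 1 and 3: m ≤ j ≤ 8. From constraint 6: k ≤ 2. Hence m + k ≤ 10. But constraint 9 requires m + k = 12, and 12 > 10. Contradiction.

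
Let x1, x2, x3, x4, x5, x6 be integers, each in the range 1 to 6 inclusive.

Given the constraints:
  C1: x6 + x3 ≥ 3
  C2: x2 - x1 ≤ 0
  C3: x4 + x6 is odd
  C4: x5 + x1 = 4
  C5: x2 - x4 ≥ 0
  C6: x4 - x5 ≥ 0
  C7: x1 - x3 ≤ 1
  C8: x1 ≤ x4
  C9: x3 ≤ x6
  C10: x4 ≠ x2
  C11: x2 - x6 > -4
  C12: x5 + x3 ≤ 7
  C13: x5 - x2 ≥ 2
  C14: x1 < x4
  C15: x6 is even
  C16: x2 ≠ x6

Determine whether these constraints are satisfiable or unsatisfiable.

Constraints 5, 6, and 13 give x2 − x4 ≥ 0, x4 − x5 ≥ 0, x5 − x2 ≥ 2.
Adding all 3 inequalities: the left sides telescope to 0, and the right sides sum to 0 + 0 + 2 = 2. So 0 ≥ 2, which is false.

Unsatisfiable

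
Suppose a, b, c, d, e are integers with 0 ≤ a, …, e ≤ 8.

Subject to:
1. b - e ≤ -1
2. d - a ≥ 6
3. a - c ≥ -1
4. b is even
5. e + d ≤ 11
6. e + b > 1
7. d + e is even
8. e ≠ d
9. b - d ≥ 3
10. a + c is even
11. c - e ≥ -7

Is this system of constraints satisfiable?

Constraints 1, 2, 3, 9, and 11 give a − c ≥ -1, c − e ≥ -7, e − b ≥ 1, b − d ≥ 3, d − a ≥ 6.
Adding all 5 inequalities: the left sides telescope to 0, and the right sides sum to (-1) + (-7) + 1 + 3 + 6 = 2. So 0 ≥ 2, which is false.

Unsatisfiable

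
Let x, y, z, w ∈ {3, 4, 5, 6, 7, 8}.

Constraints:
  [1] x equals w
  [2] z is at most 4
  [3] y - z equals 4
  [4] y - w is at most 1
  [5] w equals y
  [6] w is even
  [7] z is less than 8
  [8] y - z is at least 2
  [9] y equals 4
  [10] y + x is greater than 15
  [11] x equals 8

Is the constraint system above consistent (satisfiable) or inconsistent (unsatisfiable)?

Constraint 11 fixes x = 8 and constraint 9 fixes y = 4. Constraints 1 and 5 give x = w = y, so x = y. But 8 ≠ 4 — contradiction.

Unsatisfiable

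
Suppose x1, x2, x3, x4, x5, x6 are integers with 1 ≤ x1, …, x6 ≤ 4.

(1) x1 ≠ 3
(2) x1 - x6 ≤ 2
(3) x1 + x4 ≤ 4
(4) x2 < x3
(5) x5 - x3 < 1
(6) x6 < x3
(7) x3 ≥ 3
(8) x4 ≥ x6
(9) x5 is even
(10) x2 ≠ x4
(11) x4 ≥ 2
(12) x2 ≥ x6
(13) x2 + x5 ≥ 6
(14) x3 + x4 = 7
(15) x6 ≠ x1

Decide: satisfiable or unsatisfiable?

Satisfiable

The assignment x1 = 1, x2 = 2, x3 = 4, x4 = 3, x5 = 4, x6 = 2 works:
  constraint 2 holds since x1 - x6 = -1.
  constraint 3 holds since x1 + x4 = 4.
  constraint 5 holds since x5 - x3 = 0.
The rest check out directly.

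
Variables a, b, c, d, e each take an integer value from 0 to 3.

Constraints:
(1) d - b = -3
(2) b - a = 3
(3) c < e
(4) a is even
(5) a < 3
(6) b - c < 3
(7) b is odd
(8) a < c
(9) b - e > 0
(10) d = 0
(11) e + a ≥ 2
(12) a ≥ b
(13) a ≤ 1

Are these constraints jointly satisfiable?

Unsatisfiable

Constraints 3, 8, 9, and 12 give e < b, b ≤ a, a < c, c < e. Chaining: e < b ≤ a < c < e, which forces e < e — impossible.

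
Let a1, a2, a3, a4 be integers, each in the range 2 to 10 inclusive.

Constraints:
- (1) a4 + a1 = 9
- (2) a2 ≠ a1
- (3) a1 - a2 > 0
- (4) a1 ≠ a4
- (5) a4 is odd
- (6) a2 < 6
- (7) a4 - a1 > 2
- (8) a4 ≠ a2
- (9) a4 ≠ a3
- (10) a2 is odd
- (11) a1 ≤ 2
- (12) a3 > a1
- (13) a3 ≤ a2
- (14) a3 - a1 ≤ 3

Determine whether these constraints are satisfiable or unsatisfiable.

Constraints 3, 12, and 13 give a1 < a3, a3 ≤ a2, a2 < a1. Chaining: a1 < a3 ≤ a2 < a1, which forces a1 < a1 — impossible.

Unsatisfiable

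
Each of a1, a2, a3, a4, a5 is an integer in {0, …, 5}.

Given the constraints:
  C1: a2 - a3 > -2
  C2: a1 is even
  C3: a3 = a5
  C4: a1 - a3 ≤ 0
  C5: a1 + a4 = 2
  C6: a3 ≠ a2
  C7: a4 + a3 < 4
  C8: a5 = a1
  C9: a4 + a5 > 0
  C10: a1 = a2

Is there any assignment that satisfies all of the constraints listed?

Unsatisfiable

From constraints 3, 8, and 10, a3 = a5 = a1 = a2, so a3 = a2. But constraint 6 says a3 ≠ a2. Contradiction.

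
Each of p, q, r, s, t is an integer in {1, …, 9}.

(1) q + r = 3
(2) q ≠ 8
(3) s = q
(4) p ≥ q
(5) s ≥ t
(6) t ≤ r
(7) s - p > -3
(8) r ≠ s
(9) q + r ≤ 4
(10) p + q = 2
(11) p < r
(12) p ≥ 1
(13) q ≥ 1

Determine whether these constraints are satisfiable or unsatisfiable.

Setting (p, q, r, s, t) = (1, 1, 2, 1, 1) satisfies everything: constraint 1: q + r = 3; constraint 7: s - p = 0; constraint 9: q + r = 3, and the others follow.

Satisfiable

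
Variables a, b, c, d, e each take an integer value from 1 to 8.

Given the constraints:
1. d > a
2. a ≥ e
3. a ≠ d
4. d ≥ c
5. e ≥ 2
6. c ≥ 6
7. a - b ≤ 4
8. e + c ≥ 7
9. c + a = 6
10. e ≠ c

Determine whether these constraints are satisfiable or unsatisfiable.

From constraint 6: c ≥ 6. From constraints 2 and 5: a ≥ e ≥ 2. Hence c + a ≥ 8. But constraint 9 requires c + a = 6, and 6 < 8. Contradiction.

Unsatisfiable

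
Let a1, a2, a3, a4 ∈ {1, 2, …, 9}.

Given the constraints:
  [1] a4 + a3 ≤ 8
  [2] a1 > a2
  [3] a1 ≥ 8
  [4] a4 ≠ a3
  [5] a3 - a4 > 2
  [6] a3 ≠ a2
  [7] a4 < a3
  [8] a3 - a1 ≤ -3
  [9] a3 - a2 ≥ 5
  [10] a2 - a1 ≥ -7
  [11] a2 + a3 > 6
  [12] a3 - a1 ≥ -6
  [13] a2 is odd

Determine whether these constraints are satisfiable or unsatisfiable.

Constraints 8, 9, and 10 give a1 − a3 ≥ 3, a3 − a2 ≥ 5, a2 − a1 ≥ -7.
Adding all 3 inequalities: the left sides telescope to 0, and the right sides sum to 3 + 5 + (-7) = 1. So 0 ≥ 1, which is false.

Unsatisfiable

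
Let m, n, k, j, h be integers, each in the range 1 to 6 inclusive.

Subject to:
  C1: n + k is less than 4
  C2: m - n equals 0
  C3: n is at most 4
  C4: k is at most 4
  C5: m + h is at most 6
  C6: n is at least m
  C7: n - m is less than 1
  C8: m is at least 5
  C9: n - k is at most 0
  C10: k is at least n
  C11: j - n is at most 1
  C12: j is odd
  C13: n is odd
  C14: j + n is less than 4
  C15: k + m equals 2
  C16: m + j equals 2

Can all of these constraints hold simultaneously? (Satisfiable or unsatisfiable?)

From constraints 6 and 8: n ≥ m and m ≥ 5, so n ≥ 5. From constraints 4 and 10: n ≤ k and k ≤ 4, so n ≤ 4. But 4 < 5, so no value of n works.

Unsatisfiable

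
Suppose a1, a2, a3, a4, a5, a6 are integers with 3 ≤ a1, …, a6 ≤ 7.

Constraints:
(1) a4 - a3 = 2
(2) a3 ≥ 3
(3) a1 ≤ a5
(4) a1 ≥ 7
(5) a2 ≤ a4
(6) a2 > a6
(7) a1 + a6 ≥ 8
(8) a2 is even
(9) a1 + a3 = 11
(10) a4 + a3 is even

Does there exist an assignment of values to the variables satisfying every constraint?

Satisfiable

One satisfying assignment is a1 = 7, a2 = 6, a3 = 4, a4 = 6, a5 = 7, a6 = 3.
For the less obvious constraints — constraint 1: a4 - a3 = 2; constraint 7: a1 + a6 = 10; constraint 9: a1 + a3 = 11 — and the others hold by inspection.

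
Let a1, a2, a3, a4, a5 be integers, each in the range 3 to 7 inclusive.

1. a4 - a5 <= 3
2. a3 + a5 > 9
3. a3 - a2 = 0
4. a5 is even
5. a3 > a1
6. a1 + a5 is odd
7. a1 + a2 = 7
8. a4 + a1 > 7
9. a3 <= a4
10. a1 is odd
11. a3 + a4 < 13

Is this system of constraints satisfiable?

Satisfiable

Setting (a1, a2, a3, a4, a5) = (3, 4, 4, 6, 6) satisfies everything: constraint 1: a4 - a5 = 0; constraint 2: a3 + a5 = 10; constraint 3: a3 - a2 = 0, and the others follow.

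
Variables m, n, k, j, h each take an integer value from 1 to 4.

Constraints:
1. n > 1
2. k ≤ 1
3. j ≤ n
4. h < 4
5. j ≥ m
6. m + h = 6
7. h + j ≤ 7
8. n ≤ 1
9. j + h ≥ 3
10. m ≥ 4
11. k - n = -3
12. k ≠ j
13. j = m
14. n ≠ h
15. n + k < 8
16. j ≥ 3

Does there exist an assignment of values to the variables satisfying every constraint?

Unsatisfiable

From constraints 5 and 10: j ≥ m and m ≥ 4, so j ≥ 4. From constraints 3 and 8: j ≤ n and n ≤ 1, so j ≤ 1. But 1 < 4, so no value of j works.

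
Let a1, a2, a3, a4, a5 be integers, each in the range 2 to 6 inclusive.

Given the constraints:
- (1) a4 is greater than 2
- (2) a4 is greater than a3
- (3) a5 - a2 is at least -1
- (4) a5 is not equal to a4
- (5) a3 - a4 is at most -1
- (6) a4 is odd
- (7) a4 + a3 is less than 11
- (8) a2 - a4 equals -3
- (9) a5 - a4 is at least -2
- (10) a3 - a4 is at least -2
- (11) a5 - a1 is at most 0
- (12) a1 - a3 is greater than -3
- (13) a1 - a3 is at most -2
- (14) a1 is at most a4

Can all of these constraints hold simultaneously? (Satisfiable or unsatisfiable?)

Unsatisfiable

Constraints 5, 9, 11, and 13 give a3 − a1 ≥ 2, a1 − a5 ≥ 0, a5 − a4 ≥ -2, a4 − a3 ≥ 1.
Adding all 4 inequalities: the left sides telescope to 0, and the right sides sum to 2 + 0 + (-2) + 1 = 1. So 0 ≥ 1, which is false.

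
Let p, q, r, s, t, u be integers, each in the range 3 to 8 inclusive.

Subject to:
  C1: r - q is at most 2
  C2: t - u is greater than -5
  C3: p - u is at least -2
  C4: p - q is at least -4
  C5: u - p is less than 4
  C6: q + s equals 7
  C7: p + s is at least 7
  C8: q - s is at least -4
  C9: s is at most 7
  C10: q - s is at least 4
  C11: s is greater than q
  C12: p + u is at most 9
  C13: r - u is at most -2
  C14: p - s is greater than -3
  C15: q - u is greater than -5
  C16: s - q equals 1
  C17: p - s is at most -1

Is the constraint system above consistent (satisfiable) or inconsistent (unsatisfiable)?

Constraints 4, 10, and 17 give s − p ≥ 1, p − q ≥ -4, q − s ≥ 4.
Adding all 3 inequalities: the left sides telescope to 0, and the right sides sum to 1 + (-4) + 4 = 1. So 0 ≥ 1, which is false.

Unsatisfiable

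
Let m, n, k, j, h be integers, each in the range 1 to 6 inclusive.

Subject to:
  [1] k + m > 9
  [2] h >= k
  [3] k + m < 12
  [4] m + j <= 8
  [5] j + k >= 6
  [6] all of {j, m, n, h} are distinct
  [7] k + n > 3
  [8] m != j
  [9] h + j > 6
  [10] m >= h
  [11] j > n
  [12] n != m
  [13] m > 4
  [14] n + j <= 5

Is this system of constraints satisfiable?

Satisfiable

Try m = 6, n = 1, k = 5, j = 2, h = 5.
Check constraint 1: k + m = 11; constraint 3: k + m = 11. The remaining constraints are straightforward to verify.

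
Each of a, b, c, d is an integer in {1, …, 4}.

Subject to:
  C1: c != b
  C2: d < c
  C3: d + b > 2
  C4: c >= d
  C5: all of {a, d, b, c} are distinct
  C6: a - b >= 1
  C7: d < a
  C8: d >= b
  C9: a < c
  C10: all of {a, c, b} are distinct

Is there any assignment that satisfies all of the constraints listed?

Satisfiable

Take a = 3, b = 1, c = 4, d = 2. Then constraint 3: d + b = 3; constraint 6: a - b = 2, and every other listed constraint is also met.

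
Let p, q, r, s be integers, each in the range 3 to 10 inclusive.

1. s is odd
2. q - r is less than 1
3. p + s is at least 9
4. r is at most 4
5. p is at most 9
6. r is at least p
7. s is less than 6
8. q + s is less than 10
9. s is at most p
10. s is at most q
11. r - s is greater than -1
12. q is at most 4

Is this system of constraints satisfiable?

Unsatisfiable

From constraints 4 and 6: p ≤ r ≤ 4. From constraints 10 and 12: s ≤ q ≤ 4. Hence p + s ≤ 8. But constraint 3 requires p + s ≥ 9, and 9 > 8. Contradiction.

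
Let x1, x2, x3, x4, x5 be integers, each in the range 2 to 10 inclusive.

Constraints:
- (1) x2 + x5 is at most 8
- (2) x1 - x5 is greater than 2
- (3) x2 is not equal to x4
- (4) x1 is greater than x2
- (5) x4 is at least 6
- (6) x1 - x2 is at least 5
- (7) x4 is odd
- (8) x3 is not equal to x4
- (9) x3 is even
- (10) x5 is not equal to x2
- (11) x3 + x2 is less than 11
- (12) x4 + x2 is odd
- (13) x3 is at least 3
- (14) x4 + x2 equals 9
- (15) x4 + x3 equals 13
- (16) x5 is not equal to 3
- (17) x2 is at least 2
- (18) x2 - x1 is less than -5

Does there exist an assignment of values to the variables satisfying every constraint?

Satisfiable

One satisfying assignment is x1 = 10, x2 = 2, x3 = 6, x4 = 7, x5 = 5.
For the less obvious constraints — constraint 1: x2 + x5 = 7; constraint 2: x1 - x5 = 5; constraint 6: x1 - x2 = 8 — and the others hold by inspection.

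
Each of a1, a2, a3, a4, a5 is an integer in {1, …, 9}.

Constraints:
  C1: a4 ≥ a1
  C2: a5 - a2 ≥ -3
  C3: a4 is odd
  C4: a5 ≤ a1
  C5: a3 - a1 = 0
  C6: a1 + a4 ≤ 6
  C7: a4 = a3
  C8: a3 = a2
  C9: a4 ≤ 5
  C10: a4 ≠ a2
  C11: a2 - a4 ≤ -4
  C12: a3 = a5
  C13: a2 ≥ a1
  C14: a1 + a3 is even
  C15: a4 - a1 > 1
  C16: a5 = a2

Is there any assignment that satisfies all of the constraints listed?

From constraints 7, 12, and 16, a4 = a3 = a5 = a2, so a4 = a2. But constraint 10 says a4 ≠ a2. Contradiction.

Unsatisfiable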